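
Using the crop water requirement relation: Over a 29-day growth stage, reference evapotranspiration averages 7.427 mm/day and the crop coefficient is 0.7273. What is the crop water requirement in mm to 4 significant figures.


Approach: apply the crop water requirement relation, CWR = ET0 * Kc * days.
CWR = 7.427 * 0.7273 * 29 = 156.6 mm
Therefore the crop water requirement = 156.6 mm.


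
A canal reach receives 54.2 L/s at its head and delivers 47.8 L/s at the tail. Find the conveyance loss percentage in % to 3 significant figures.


Approach: apply the conveyance loss ratio, loss% = ((Q_head - Q_tail)/Q_head)*100.
loss = ((54.2 - 47.8)/54.2)*100 = 11.8 %
Therefore the conveyance loss percentage = 11.8 %.


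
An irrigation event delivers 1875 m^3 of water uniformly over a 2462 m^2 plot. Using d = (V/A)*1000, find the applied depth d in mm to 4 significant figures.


d = (1875 / 2462) * 1000 = 761.6 mm
Therefore the applied depth d = 761.6 mm.


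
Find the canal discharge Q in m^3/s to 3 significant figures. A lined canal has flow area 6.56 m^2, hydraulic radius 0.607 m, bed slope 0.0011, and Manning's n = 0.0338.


Approach: apply Manning's equation, Q = (1/n)*A*R^(2/3)*S^(1/2).
Q = (1/0.0338) * 6.56 * 0.607^(2/3) * 0.0011^(1/2) = 4.61 m^3/s
Therefore the canal discharge Q = 4.61 m^3/s.


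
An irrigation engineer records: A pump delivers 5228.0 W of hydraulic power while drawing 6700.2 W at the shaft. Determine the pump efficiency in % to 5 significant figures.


Approach: apply the efficiency ratio, eta = (P_out/P_in)*100.
eta = (5228.0 / 6700.2) * 100 = 78.028 %
Therefore the pump efficiency = 78.028 %.


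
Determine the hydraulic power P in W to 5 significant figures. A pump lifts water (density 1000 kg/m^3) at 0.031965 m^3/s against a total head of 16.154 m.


Approach: apply the hydraulic power relation, P = rho*g*Q*H.
P = 1000 * 9.81 * 0.031965 * 16.154 = 5065.5 W
Therefore the hydraulic power P = 5065.5 W.


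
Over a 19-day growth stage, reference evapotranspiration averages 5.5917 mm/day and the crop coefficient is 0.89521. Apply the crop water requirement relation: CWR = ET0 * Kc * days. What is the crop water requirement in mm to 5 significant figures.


CWR = 5.5917 * 0.89521 * 19 = 95.109 mm
Therefore the crop water requirement = 95.109 mm.


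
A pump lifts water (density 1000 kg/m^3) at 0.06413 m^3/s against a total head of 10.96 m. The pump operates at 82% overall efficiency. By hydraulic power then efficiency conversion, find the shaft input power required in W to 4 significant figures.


Approach: apply hydraulic power then efficiency conversion, P = rho*g*Q*H; P_in = P/eta.
Step 1 — hydraulic power (P = rho*g*Q*H):
  P = 1000 * 9.81 * 0.06413 * 10.96 = 6895.10 W
Step 2 — input power: P_in = P/eta = 6895.10 / 0.82 = 8409 W
Therefore the shaft input power required = 8409 W.


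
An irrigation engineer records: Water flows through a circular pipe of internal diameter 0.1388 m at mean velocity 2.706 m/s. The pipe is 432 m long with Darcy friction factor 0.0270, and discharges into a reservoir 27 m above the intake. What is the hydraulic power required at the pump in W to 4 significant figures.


Approach: apply continuity + Darcy-Weisbach + hydraulic power, Q = A*v; hf = f*(L/D)*(v^2/(2g)); H = static + hf; P = rho*g*Q*H.
Step 1 — flow rate (continuity, Q = A*v):
  A = pi*(0.1388/2)^2 = 0.0151310 m^2
  Q = 0.0151310 * 2.706 = 0.0409446 m^3/s
Step 2 — friction head loss (Darcy-Weisbach):
  hf = 0.0270 * (432/0.1388) * (2.706^2 / (2*9.81))
  hf = 31.3628 m
Step 3 — total head: H = 27 + 31.3628 = 58.3628 m
Step 4 — hydraulic power (P = rho*g*Q*H):
  P = 1000 * 9.81 * 0.0409446 * 58.3628 = 23440 W
Therefore the hydraulic power required at the pump = 23440 W.


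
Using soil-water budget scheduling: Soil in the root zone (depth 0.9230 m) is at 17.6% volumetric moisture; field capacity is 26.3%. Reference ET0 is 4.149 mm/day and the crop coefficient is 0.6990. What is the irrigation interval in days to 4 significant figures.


Approach: apply soil-water budget scheduling, SMD = (FC-theta)/100*depth*1000; ETc = ET0*Kc; interval = SMD/ETc.
Step 1 — soil moisture deficit:
  SMD = (26.3 - 17.6)/100 * 0.9230 * 1000 = 80.3010 mm
Step 2 — daily crop ET (ETc = ET0*Kc):
  ETc = 4.149 * 0.6990 = 2.90015 mm/day
Step 3 — irrigation interval (SMD/ETc):
  interval = 80.3010 / 2.90015 = 27.69 days
Therefore the irrigation interval = 27.69 days.


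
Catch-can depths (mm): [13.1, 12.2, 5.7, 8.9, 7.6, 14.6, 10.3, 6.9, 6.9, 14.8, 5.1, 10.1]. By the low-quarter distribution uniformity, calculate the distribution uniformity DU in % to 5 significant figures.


Approach: apply the low-quarter distribution uniformity, DU = (mean of lowest quarter of readings / overall mean)*100.
sorted lowest 3 of 12: [5.1, 5.7, 6.9] -> mean = 5.900000 mm
overall mean = 9.683333 mm
DU = (5.900000/9.683333)*100 = 60.929 %
Therefore the distribution uniformity DU = 60.929 %.


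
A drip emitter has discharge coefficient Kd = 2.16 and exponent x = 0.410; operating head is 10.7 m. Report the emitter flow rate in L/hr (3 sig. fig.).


Approach: apply the emitter characteristic equation, q = Kd * h^x.
q = 2.16 * 10.7^0.410 = 5.71 L/hr
Therefore the emitter flow rate = 5.71 L/hr.


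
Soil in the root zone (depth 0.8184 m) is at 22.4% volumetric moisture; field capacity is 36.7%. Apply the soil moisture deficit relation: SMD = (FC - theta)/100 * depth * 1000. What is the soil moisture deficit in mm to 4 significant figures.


SMD = (36.7 - 22.4)/100 * 0.8184 * 1000 = 117.0 mm
Therefore the soil moisture deficit = 117.0 mm.


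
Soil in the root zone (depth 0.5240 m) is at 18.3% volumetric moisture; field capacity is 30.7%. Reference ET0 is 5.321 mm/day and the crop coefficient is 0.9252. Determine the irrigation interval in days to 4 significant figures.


Approach: apply soil-water budget scheduling, SMD = (FC-theta)/100*depth*1000; ETc = ET0*Kc; interval = SMD/ETc.
Step 1 — soil moisture deficit:
  SMD = (30.7 - 18.3)/100 * 0.5240 * 1000 = 64.9760 mm
Step 2 — daily crop ET (ETc = ET0*Kc):
  ETc = 5.321 * 0.9252 = 4.92299 mm/day
Step 3 — irrigation interval (SMD/ETc):
  interval = 64.9760 / 4.92299 = 13.20 days
Therefore the irrigation interval = 13.20 days.


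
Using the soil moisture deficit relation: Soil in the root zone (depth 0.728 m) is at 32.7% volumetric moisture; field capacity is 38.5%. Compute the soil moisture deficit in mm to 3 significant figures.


Approach: apply the soil moisture deficit relation, SMD = (FC - theta)/100 * depth * 1000.
SMD = (38.5 - 32.7)/100 * 0.728 * 1000 = 42.2 mm
Therefore the soil moisture deficit = 42.2 mm.


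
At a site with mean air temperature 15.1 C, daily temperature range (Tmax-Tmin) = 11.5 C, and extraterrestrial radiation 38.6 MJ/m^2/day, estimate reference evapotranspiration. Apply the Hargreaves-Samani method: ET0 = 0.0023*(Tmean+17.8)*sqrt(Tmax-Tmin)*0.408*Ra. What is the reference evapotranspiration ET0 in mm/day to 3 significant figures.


ET0 = 0.0023*(15.1+17.8)*sqrt(11.5)*0.408*38.6 = 4.04 mm/day
Therefore the reference evapotranspiration ET0 = 4.04 mm/day.


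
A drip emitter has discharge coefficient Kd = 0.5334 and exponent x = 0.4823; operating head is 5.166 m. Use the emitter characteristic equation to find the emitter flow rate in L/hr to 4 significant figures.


Approach: apply the emitter characteristic equation, q = Kd * h^x.
q = 0.5334 * 5.166^0.4823 = 1.178 L/hr
Therefore the emitter flow rate = 1.178 L/hr.


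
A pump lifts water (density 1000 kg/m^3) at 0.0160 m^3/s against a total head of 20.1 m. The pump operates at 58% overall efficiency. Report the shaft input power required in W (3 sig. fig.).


Approach: apply hydraulic power then efficiency conversion, P = rho*g*Q*H; P_in = P/eta.
Step 1 — hydraulic power (P = rho*g*Q*H):
  P = 1000 * 9.81 * 0.0160 * 20.1 = 3154.9 W
Step 2 — input power: P_in = P/eta = 3154.9 / 0.58 = 5440 W
Therefore the shaft input power required = 5440 W.


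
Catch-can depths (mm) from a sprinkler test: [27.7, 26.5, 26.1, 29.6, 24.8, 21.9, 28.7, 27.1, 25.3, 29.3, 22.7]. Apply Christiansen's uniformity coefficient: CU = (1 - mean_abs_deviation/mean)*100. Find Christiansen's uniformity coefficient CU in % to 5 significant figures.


mean = 26.33636 mm
mean |d_i - mean| = 1.978512 mm
CU = (1 - 1.978512/26.33636)*100 = 92.488 %
Therefore Christiansen's uniformity coefficient CU = 92.488 %.


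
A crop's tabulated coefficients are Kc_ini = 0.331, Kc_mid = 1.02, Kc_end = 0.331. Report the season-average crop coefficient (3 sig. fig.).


Approach: apply a simple seasonal average, Kc_avg = (Kc_ini + Kc_mid + Kc_end)/3.
Kc_avg = (0.331 + 1.02 + 0.331)/3 = 0.561
Therefore the season-average crop coefficient = 0.561.


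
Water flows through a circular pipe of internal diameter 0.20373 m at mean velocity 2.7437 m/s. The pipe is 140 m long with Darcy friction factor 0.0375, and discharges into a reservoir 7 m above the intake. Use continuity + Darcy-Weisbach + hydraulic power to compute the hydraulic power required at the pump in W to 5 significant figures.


Approach: apply continuity + Darcy-Weisbach + hydraulic power, Q = A*v; hf = f*(L/D)*(v^2/(2g)); H = static + hf; P = rho*g*Q*H.
Step 1 — flow rate (continuity, Q = A*v):
  A = pi*(0.20373/2)^2 = 0.03259867 m^2
  Q = 0.03259867 * 2.7437 = 0.08944096 m^3/s
Step 2 — friction head loss (Darcy-Weisbach):
  hf = 0.0375 * (140/0.20373) * (2.7437^2 / (2*9.81))
  hf = 9.887319 m
Step 3 — total head: H = 7 + 9.887319 = 16.88732 m
Step 4 — hydraulic power (P = rho*g*Q*H):
  P = 1000 * 9.81 * 0.08944096 * 16.88732 = 14817 W
Therefore the hydraulic power required at the pump = 14817 W.


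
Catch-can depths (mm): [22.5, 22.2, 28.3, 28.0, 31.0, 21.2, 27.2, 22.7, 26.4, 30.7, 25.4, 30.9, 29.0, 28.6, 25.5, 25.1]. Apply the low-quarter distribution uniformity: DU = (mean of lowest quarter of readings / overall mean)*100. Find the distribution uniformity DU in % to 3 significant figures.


sorted lowest 4 of 16: [21.2, 22.2, 22.5, 22.7] -> mean = 22.150 mm
overall mean = 26.544 mm
DU = (22.150/26.544)*100 = 83.4 %
Therefore the distribution uniformity DU = 83.4 %.


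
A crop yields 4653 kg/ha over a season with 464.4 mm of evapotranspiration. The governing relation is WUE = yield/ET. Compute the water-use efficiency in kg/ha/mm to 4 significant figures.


WUE = 4653 / 464.4 = 10.02 kg/ha/mm
Therefore the water-use efficiency = 10.02 kg/ha/mm.


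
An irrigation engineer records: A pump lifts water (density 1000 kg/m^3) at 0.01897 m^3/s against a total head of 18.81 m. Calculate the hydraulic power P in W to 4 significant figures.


Approach: apply the hydraulic power relation, P = rho*g*Q*H.
P = 1000 * 9.81 * 0.01897 * 18.81 = 3500 W
Therefore the hydraulic power P = 3500 W.


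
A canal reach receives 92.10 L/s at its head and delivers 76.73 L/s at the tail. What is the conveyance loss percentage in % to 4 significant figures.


Approach: apply the conveyance loss ratio, loss% = ((Q_head - Q_tail)/Q_head)*100.
loss = ((92.10 - 76.73)/92.10)*100 = 16.69 %
Therefore the conveyance loss percentage = 16.69 %.


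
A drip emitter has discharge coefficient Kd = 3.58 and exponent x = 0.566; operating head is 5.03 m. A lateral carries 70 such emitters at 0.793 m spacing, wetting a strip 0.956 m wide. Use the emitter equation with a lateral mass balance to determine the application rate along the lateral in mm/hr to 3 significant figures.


Approach: apply the emitter equation with a lateral mass balance, q = Kd*h^x; Q = n*q; rate = Q/(n*spacing*width).
Step 1 — single emitter flow (q = Kd*h^x):
  q = 3.58 * 5.03^0.566 = 8.9324 L/hr
Step 2 — total lateral flow: Q = 70 * 8.9324 = 625.27 L/hr
Step 3 — wetted area: A = 70 * 0.793 * 0.956 = 53.068 m^2
Step 4 — application rate: Q/A = 625.27/53.068 = 11.8 mm/hr
Therefore the application rate along the lateral = 11.8 mm/hr.


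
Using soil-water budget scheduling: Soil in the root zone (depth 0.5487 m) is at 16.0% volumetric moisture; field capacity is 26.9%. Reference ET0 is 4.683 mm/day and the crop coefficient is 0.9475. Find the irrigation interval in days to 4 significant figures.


Approach: apply soil-water budget scheduling, SMD = (FC-theta)/100*depth*1000; ETc = ET0*Kc; interval = SMD/ETc.
Step 1 — soil moisture deficit:
  SMD = (26.9 - 16.0)/100 * 0.5487 * 1000 = 59.8083 mm
Step 2 — daily crop ET (ETc = ET0*Kc):
  ETc = 4.683 * 0.9475 = 4.43714 mm/day
Step 3 — irrigation interval (SMD/ETc):
  interval = 59.8083 / 4.43714 = 13.48 days
Therefore the irrigation interval = 13.48 days.


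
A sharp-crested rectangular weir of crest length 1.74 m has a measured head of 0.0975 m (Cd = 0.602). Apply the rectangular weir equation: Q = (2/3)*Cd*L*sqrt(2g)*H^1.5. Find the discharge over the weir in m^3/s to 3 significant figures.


Q = (2/3)*0.602*1.74*sqrt(2*9.81)*0.0975^1.5 = 0.0942 m^3/s
Therefore the discharge over the weir = 0.0942 m^3/s.


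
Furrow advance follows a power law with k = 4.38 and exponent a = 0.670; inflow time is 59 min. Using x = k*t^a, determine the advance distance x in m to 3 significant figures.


x = 4.38 * 59^0.670 = 67.3 m
Therefore the advance distance x = 67.3 m.


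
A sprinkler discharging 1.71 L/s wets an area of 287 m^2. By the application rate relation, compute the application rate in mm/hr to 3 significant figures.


Approach: apply the application rate relation, rate = (Q/A)*3600.
rate = (1.71 / 287) * 3600 = 21.4 mm/hr
Therefore the application rate = 21.4 mm/hr.


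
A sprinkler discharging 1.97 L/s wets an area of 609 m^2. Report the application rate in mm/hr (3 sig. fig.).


Approach: apply the application rate relation, rate = (Q/A)*3600.
rate = (1.97 / 609) * 3600 = 11.6 mm/hr
Therefore the application rate = 11.6 mm/hr.


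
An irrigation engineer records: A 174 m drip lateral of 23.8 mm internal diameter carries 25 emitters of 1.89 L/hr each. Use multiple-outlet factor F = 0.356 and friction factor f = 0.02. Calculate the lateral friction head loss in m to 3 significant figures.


Approach: apply Darcy-Weisbach with the multiple-outlet F-factor, Q = n*q/(3600*1000) m^3/s; v = Q/A; hf = F*f*(L/D)*(v^2/(2g)).
Q = 25*1.89/(3600*1000) = 1.3125e-05 m^3/s
A = pi*(23.8e-3/2)^2 = 4.4488e-04 m^2, so v = Q/A = 0.029502 m/s
hf = 0.356*0.02*(174/0.0238)*(0.029502^2/(2*9.81)) = 0.00231 m
Therefore the lateral friction head loss = 0.00231 m.


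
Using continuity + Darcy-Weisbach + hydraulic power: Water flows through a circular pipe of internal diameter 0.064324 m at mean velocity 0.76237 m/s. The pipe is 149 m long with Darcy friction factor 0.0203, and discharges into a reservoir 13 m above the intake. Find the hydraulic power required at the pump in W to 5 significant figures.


Approach: apply continuity + Darcy-Weisbach + hydraulic power, Q = A*v; hf = f*(L/D)*(v^2/(2g)); H = static + hf; P = rho*g*Q*H.
Step 1 — flow rate (continuity, Q = A*v):
  A = pi*(0.064324/2)^2 = 0.003249645 m^2
  Q = 0.003249645 * 0.76237 = 0.002477432 m^3/s
Step 2 — friction head loss (Darcy-Weisbach):
  hf = 0.0203 * (149/0.064324) * (0.76237^2 / (2*9.81))
  hf = 1.392970 m
Step 3 — total head: H = 13 + 1.392970 = 14.39297 m
Step 4 — hydraulic power (P = rho*g*Q*H):
  P = 1000 * 9.81 * 0.002477432 * 14.39297 = 349.80 W
Therefore the hydraulic power required at the pump = 349.80 W.


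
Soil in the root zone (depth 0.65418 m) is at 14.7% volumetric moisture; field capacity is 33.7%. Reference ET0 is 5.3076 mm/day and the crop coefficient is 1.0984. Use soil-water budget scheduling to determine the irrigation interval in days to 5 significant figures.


Approach: apply soil-water budget scheduling, SMD = (FC-theta)/100*depth*1000; ETc = ET0*Kc; interval = SMD/ETc.
Step 1 — soil moisture deficit:
  SMD = (33.7 - 14.7)/100 * 0.65418 * 1000 = 124.2942 mm
Step 2 — daily crop ET (ETc = ET0*Kc):
  ETc = 5.3076 * 1.0984 = 5.829868 mm/day
Step 3 — irrigation interval (SMD/ETc):
  interval = 124.2942 / 5.829868 = 21.320 days
Therefore the irrigation interval = 21.320 days.


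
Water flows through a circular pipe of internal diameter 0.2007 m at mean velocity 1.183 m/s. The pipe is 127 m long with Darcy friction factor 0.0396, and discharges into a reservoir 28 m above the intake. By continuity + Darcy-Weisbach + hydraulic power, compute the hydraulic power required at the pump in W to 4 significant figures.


Approach: apply continuity + Darcy-Weisbach + hydraulic power, Q = A*v; hf = f*(L/D)*(v^2/(2g)); H = static + hf; P = rho*g*Q*H.
Step 1 — flow rate (continuity, Q = A*v):
  A = pi*(0.2007/2)^2 = 0.0316362 m^2
  Q = 0.0316362 * 1.183 = 0.0374257 m^3/s
Step 2 — friction head loss (Darcy-Weisbach):
  hf = 0.0396 * (127/0.2007) * (1.183^2 / (2*9.81))
  hf = 1.78740 m
Step 3 — total head: H = 28 + 1.78740 = 29.7874 m
Step 4 — hydraulic power (P = rho*g*Q*H):
  P = 1000 * 9.81 * 0.0374257 * 29.7874 = 10940 W
Therefore the hydraulic power required at the pump = 10940 W.


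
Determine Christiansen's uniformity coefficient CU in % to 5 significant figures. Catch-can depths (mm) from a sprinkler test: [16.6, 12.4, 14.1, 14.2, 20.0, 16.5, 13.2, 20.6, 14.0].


Approach: apply Christiansen's uniformity coefficient, CU = (1 - mean_abs_deviation/mean)*100.
mean = 15.73333 mm
mean |d_i - mean| = 2.392593 mm
CU = (1 - 2.392593/15.73333)*100 = 84.793 %
Therefore Christiansen's uniformity coefficient CU = 84.793 %.


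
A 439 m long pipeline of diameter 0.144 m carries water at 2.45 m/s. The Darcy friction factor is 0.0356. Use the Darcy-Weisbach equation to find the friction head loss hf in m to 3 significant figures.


Approach: apply the Darcy-Weisbach equation, hf = f*(L/D)*(v^2/(2g)).
hf = 0.0356 * (439/0.144) * (2.45^2 / (2*9.81))
hf = 33.2 m
Therefore the friction head loss hf = 33.2 m.


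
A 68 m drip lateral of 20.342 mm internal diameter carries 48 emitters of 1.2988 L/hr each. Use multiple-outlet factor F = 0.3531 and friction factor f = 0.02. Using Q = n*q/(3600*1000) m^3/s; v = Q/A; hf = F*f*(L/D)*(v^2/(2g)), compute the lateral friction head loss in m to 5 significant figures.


Q = 48*1.2988/(3600*1000) = 1.731733e-05 m^3/s
A = pi*(20.342e-3/2)^2 = 3.249954e-04 m^2, so v = Q/A = 0.05328486 m/s
hf = 0.3531*0.02*(68/0.020342)*(0.05328486^2/(2*9.81)) = 0.0034163 m
Therefore the lateral friction head loss = 0.0034163 m.


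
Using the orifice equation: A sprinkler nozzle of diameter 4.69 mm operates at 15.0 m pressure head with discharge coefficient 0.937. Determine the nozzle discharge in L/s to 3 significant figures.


Approach: apply the orifice equation, Q = Cd*A*sqrt(2*g*h), A = pi*(d/2)^2.
A = pi*(4.69e-3/2)^2 = 1.7276e-05 m^2
Q = 0.937 * 1.7276e-05 * sqrt(2*9.81*15.0) * 1000 = 0.278 L/s
Therefore the nozzle discharge = 0.278 L/s.


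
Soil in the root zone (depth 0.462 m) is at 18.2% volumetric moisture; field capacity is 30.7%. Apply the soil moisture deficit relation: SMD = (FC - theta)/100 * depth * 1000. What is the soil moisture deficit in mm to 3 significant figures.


SMD = (30.7 - 18.2)/100 * 0.462 * 1000 = 57.8 mm
Therefore the soil moisture deficit = 57.8 mm.


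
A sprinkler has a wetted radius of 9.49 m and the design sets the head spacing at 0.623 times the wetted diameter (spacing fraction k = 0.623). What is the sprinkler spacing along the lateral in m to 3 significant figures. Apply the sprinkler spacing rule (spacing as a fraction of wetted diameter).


Approach: apply the sprinkler spacing rule (spacing as a fraction of wetted diameter), S = k*(2*R).
S = 0.623 * (2 * 9.49) = 11.8 m
Therefore the sprinkler spacing along the lateral = 11.8 m.


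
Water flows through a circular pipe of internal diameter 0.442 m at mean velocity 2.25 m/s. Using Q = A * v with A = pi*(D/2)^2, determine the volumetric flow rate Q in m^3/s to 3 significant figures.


A = pi*(0.442/2)^2 = 0.15344 m^2
Q = 0.15344 * 2.25 = 0.345 m^3/s
Therefore the volumetric flow rate Q = 0.345 m^3/s.


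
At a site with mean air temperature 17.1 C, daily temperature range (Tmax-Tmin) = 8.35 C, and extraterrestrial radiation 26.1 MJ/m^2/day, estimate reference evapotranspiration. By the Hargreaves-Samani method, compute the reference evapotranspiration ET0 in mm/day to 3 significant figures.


Approach: apply the Hargreaves-Samani method, ET0 = 0.0023*(Tmean+17.8)*sqrt(Tmax-Tmin)*0.408*Ra.
ET0 = 0.0023*(17.1+17.8)*sqrt(8.35)*0.408*26.1 = 2.47 mm/day
Therefore the reference evapotranspiration ET0 = 2.47 mm/day.


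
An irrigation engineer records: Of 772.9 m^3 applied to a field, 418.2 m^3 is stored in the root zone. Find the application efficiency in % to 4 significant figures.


Approach: apply the application efficiency ratio, Ea = (stored/applied)*100.
Ea = (418.2/772.9)*100 = 54.11 %
Therefore the application efficiency = 54.11 %.


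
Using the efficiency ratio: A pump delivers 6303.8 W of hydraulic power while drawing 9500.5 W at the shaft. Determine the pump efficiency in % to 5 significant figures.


Approach: apply the efficiency ratio, eta = (P_out/P_in)*100.
eta = (6303.8 / 9500.5) * 100 = 66.352 %
Therefore the pump efficiency = 66.352 %.


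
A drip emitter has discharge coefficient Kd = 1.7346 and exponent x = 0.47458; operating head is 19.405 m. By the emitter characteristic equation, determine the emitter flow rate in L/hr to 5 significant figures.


Approach: apply the emitter characteristic equation, q = Kd * h^x.
q = 1.7346 * 19.405^0.47458 = 7.0863 L/hr
Therefore the emitter flow rate = 7.0863 L/hr.


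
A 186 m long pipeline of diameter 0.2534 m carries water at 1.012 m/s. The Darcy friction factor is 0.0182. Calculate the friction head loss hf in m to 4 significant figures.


Approach: apply the Darcy-Weisbach equation, hf = f*(L/D)*(v^2/(2g)).
hf = 0.0182 * (186/0.2534) * (1.012^2 / (2*9.81))
hf = 0.6973 m
Therefore the friction head loss hf = 0.6973 m.


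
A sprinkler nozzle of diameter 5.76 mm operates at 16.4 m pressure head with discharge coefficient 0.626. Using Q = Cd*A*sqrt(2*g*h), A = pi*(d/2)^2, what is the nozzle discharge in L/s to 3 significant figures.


A = pi*(5.76e-3/2)^2 = 2.6058e-05 m^2
Q = 0.626 * 2.6058e-05 * sqrt(2*9.81*16.4) * 1000 = 0.293 L/s
Therefore the nozzle discharge = 0.293 L/s.


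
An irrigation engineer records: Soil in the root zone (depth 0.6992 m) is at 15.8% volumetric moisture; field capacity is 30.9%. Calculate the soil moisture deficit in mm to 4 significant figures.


Approach: apply the soil moisture deficit relation, SMD = (FC - theta)/100 * depth * 1000.
SMD = (30.9 - 15.8)/100 * 0.6992 * 1000 = 105.6 mm
Therefore the soil moisture deficit = 105.6 mm.


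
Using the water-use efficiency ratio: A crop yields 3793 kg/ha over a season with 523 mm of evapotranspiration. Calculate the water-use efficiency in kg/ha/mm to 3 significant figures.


Approach: apply the water-use efficiency ratio, WUE = yield/ET.
WUE = 3793 / 523 = 7.25 kg/ha/mm
Therefore the water-use efficiency = 7.25 kg/ha/mm.


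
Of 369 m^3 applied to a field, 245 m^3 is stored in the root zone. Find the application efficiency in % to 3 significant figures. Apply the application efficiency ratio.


Approach: apply the application efficiency ratio, Ea = (stored/applied)*100.
Ea = (245/369)*100 = 66.4 %
Therefore the application efficiency = 66.4 %.


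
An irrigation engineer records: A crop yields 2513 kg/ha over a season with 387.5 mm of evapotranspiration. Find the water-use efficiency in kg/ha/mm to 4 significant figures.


Approach: apply the water-use efficiency ratio, WUE = yield/ET.
WUE = 2513 / 387.5 = 6.485 kg/ha/mm
Therefore the water-use efficiency = 6.485 kg/ha/mm.


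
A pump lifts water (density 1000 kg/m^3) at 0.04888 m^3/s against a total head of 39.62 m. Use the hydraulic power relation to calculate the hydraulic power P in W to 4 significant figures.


Approach: apply the hydraulic power relation, P = rho*g*Q*H.
P = 1000 * 9.81 * 0.04888 * 39.62 = 19000 W
Therefore the hydraulic power P = 19000 W.


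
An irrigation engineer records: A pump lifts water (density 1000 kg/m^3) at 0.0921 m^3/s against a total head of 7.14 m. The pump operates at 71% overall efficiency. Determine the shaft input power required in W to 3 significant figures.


Approach: apply hydraulic power then efficiency conversion, P = rho*g*Q*H; P_in = P/eta.
Step 1 — hydraulic power (P = rho*g*Q*H):
  P = 1000 * 9.81 * 0.0921 * 7.14 = 6451.0 W
Step 2 — input power: P_in = P/eta = 6451.0 / 0.71 = 9090 W
Therefore the shaft input power required = 9090 W.


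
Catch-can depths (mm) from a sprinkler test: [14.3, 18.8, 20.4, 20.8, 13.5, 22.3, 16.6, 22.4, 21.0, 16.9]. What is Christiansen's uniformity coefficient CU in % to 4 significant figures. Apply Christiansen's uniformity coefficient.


Approach: apply Christiansen's uniformity coefficient, CU = (1 - mean_abs_deviation/mean)*100.
mean = 18.7000 mm
mean |d_i - mean| = 2.70000 mm
CU = (1 - 2.70000/18.7000)*100 = 85.56 %
Therefore Christiansen's uniformity coefficient CU = 85.56 %.


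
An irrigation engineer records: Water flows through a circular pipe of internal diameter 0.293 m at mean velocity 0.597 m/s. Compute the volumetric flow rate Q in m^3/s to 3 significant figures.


Approach: apply the continuity equation for pipe flow, Q = A * v with A = pi*(D/2)^2.
A = pi*(0.293/2)^2 = 0.067426 m^2
Q = 0.067426 * 0.597 = 0.0403 m^3/s
Therefore the volumetric flow rate Q = 0.0403 m^3/s.


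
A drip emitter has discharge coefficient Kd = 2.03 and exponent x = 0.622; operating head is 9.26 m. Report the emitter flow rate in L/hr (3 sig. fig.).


Approach: apply the emitter characteristic equation, q = Kd * h^x.
q = 2.03 * 9.26^0.622 = 8.10 L/hr
Therefore the emitter flow rate = 8.10 L/hr.


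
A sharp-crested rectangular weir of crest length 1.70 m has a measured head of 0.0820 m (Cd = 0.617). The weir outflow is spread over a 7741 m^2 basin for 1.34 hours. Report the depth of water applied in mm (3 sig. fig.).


Approach: apply the rectangular weir equation with a volume-to-depth conversion, Q = (2/3)*Cd*L*sqrt(2g)*H^1.5; d = Q*t/A * 1000.
Step 1 — weir discharge:
  Q = (2/3)*0.617*1.70*sqrt(2*9.81)*0.0820^1.5 = 0.072730 m^3/s
Step 2 — volume: V = 0.072730 * 1.34*3600 = 350.85 m^3
Step 3 — depth: d = V/A * 1000 = 350.85/7741 * 1000 = 45.3 mm
Therefore the depth of water applied = 45.3 mm.


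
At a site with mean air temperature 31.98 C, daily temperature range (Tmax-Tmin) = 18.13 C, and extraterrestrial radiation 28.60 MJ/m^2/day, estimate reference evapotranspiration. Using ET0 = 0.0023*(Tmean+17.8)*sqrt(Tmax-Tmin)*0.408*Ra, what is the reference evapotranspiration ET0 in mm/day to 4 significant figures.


ET0 = 0.0023*(31.98+17.8)*sqrt(18.13)*0.408*28.60 = 5.689 mm/day
Therefore the reference evapotranspiration ET0 = 5.689 mm/day.


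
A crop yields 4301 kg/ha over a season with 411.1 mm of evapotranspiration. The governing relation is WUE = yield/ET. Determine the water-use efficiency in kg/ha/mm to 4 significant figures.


WUE = 4301 / 411.1 = 10.46 kg/ha/mm
Therefore the water-use efficiency = 10.46 kg/ha/mm.


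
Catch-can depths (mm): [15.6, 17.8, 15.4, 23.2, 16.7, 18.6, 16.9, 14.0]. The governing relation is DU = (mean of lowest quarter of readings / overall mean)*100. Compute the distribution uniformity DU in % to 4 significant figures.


sorted lowest 2 of 8: [14.0, 15.4] -> mean = 14.7000 mm
overall mean = 17.2750 mm
DU = (14.7000/17.2750)*100 = 85.09 %
Therefore the distribution uniformity DU = 85.09 %.


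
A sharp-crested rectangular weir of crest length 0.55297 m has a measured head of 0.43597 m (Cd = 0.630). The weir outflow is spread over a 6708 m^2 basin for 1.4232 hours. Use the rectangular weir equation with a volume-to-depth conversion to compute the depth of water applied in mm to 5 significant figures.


Approach: apply the rectangular weir equation with a volume-to-depth conversion, Q = (2/3)*Cd*L*sqrt(2g)*H^1.5; d = Q*t/A * 1000.
Step 1 — weir discharge:
  Q = (2/3)*0.630*0.55297*sqrt(2*9.81)*0.43597^1.5 = 0.2961320 m^3/s
Step 2 — volume: V = 0.2961320 * 1.4232*3600 = 1517.238 m^3
Step 3 — depth: d = V/A * 1000 = 1517.238/6708 * 1000 = 226.18 mm
Therefore the depth of water applied = 226.18 mm.


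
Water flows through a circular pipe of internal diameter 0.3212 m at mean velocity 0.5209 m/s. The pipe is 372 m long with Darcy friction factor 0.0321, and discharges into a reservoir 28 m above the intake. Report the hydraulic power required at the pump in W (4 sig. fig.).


Approach: apply continuity + Darcy-Weisbach + hydraulic power, Q = A*v; hf = f*(L/D)*(v^2/(2g)); H = static + hf; P = rho*g*Q*H.
Step 1 — flow rate (continuity, Q = A*v):
  A = pi*(0.3212/2)^2 = 0.0810291 m^2
  Q = 0.0810291 * 0.5209 = 0.0422081 m^3/s
Step 2 — friction head loss (Darcy-Weisbach):
  hf = 0.0321 * (372/0.3212) * (0.5209^2 / (2*9.81))
  hf = 0.514141 m
Step 3 — total head: H = 28 + 0.514141 = 28.5141 m
Step 4 — hydraulic power (P = rho*g*Q*H):
  P = 1000 * 9.81 * 0.0422081 * 28.5141 = 11810 W
Therefore the hydraulic power required at the pump = 11810 W.


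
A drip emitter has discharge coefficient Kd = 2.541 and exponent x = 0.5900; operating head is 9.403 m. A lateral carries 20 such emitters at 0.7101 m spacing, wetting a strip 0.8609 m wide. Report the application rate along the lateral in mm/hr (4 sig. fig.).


Approach: apply the emitter equation with a lateral mass balance, q = Kd*h^x; Q = n*q; rate = Q/(n*spacing*width).
Step 1 — single emitter flow (q = Kd*h^x):
  q = 2.541 * 9.403^0.5900 = 9.53305 L/hr
Step 2 — total lateral flow: Q = 20 * 9.53305 = 190.661 L/hr
Step 3 — wetted area: A = 20 * 0.7101 * 0.8609 = 12.2265 m^2
Step 4 — application rate: Q/A = 190.661/12.2265 = 15.59 mm/hr
Therefore the application rate along the lateral = 15.59 mm/hr.


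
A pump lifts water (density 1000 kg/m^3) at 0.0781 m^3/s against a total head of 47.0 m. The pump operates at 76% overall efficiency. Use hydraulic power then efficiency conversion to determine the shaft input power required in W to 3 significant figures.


Approach: apply hydraulic power then efficiency conversion, P = rho*g*Q*H; P_in = P/eta.
Step 1 — hydraulic power (P = rho*g*Q*H):
  P = 1000 * 9.81 * 0.0781 * 47.0 = 36010 W
Step 2 — input power: P_in = P/eta = 36010 / 0.76 = 47400 W
Therefore the shaft input power required = 47400 W.


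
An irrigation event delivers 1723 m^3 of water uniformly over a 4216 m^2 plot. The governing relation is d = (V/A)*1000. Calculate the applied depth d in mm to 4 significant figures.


d = (1723 / 4216) * 1000 = 408.7 mm
Therefore the applied depth d = 408.7 mm.


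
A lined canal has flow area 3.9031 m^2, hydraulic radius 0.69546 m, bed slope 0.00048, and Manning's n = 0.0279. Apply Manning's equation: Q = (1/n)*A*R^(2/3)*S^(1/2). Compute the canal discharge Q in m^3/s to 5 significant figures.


Q = (1/0.0279) * 3.9031 * 0.69546^(2/3) * 0.00048^(1/2) = 2.4059 m^3/s
Therefore the canal discharge Q = 2.4059 m^3/s.


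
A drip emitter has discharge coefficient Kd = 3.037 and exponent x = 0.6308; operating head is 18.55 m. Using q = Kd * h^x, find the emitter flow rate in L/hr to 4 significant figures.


q = 3.037 * 18.55^0.6308 = 19.17 L/hr
Therefore the emitter flow rate = 19.17 L/hr.


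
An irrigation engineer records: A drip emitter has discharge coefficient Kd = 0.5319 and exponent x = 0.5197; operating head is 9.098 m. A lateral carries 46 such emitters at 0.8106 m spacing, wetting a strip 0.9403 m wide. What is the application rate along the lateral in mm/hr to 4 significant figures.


Approach: apply the emitter equation with a lateral mass balance, q = Kd*h^x; Q = n*q; rate = Q/(n*spacing*width).
Step 1 — single emitter flow (q = Kd*h^x):
  q = 0.5319 * 9.098^0.5197 = 1.67569 L/hr
Step 2 — total lateral flow: Q = 46 * 1.67569 = 77.0818 L/hr
Step 3 — wetted area: A = 46 * 0.8106 * 0.9403 = 35.0615 m^2
Step 4 — application rate: Q/A = 77.0818/35.0615 = 2.198 mm/hr
Therefore the application rate along the lateral = 2.198 mm/hr.


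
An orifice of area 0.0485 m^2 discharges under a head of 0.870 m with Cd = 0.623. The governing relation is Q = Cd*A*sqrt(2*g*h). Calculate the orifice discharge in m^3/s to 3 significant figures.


Q = 0.623 * 0.0485 * sqrt(2*9.81*0.870) = 0.125 m^3/s
Therefore the orifice discharge = 0.125 m^3/s.


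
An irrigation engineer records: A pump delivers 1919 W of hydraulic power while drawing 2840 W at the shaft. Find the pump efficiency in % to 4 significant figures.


Approach: apply the efficiency ratio, eta = (P_out/P_in)*100.
eta = (1919 / 2840) * 100 = 67.57 %
Therefore the pump efficiency = 67.57 %.


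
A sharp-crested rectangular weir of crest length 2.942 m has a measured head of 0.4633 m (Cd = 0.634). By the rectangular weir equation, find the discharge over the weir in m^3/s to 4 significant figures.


Approach: apply the rectangular weir equation, Q = (2/3)*Cd*L*sqrt(2g)*H^1.5.
Q = (2/3)*0.634*2.942*sqrt(2*9.81)*0.4633^1.5 = 1.737 m^3/s
Therefore the discharge over the weir = 1.737 m^3/s.


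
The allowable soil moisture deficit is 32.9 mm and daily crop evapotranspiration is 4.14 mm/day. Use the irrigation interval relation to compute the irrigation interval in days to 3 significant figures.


Approach: apply the irrigation interval relation, interval = SMD / ETc.
interval = 32.9 / 4.14 = 7.95 days
Therefore the irrigation interval = 7.95 days.


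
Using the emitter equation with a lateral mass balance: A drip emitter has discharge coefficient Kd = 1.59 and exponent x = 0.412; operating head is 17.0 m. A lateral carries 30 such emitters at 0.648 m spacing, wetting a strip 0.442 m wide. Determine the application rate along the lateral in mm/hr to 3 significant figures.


Approach: apply the emitter equation with a lateral mass balance, q = Kd*h^x; Q = n*q; rate = Q/(n*spacing*width).
Step 1 — single emitter flow (q = Kd*h^x):
  q = 1.59 * 17.0^0.412 = 5.1091 L/hr
Step 2 — total lateral flow: Q = 30 * 5.1091 = 153.27 L/hr
Step 3 — wetted area: A = 30 * 0.648 * 0.442 = 8.5925 m^2
Step 4 — application rate: Q/A = 153.27/8.5925 = 17.8 mm/hr
Therefore the application rate along the lateral = 17.8 mm/hr.


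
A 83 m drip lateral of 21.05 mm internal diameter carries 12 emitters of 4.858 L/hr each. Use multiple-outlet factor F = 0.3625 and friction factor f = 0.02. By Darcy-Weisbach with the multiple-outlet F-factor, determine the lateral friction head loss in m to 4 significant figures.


Approach: apply Darcy-Weisbach with the multiple-outlet F-factor, Q = n*q/(3600*1000) m^3/s; v = Q/A; hf = F*f*(L/D)*(v^2/(2g)).
Q = 12*4.858/(3600*1000) = 1.61933e-05 m^3/s
A = pi*(21.05e-3/2)^2 = 3.48012e-04 m^2, so v = Q/A = 0.0465310 m/s
hf = 0.3625*0.02*(83/0.02105)*(0.0465310^2/(2*9.81)) = 0.003155 m
Therefore the lateral friction head loss = 0.003155 m.


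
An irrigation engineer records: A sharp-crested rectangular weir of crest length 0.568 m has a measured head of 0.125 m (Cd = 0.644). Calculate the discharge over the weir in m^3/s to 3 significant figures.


Approach: apply the rectangular weir equation, Q = (2/3)*Cd*L*sqrt(2g)*H^1.5.
Q = (2/3)*0.644*0.568*sqrt(2*9.81)*0.125^1.5 = 0.0477 m^3/s
Therefore the discharge over the weir = 0.0477 m^3/s.


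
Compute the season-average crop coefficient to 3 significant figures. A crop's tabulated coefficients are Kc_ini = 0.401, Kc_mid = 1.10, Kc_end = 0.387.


Approach: apply a simple seasonal average, Kc_avg = (Kc_ini + Kc_mid + Kc_end)/3.
Kc_avg = (0.401 + 1.10 + 0.387)/3 = 0.629
Therefore the season-average crop coefficient = 0.629.


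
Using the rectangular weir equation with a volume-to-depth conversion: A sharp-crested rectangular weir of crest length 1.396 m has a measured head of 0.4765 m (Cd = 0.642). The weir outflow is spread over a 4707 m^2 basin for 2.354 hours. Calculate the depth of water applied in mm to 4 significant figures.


Approach: apply the rectangular weir equation with a volume-to-depth conversion, Q = (2/3)*Cd*L*sqrt(2g)*H^1.5; d = Q*t/A * 1000.
Step 1 — weir discharge:
  Q = (2/3)*0.642*1.396*sqrt(2*9.81)*0.4765^1.5 = 0.870509 m^3/s
Step 2 — volume: V = 0.870509 * 2.354*3600 = 7377.04 m^3
Step 3 — depth: d = V/A * 1000 = 7377.04/4707 * 1000 = 1567 mm
Therefore the depth of water applied = 1567 mm.


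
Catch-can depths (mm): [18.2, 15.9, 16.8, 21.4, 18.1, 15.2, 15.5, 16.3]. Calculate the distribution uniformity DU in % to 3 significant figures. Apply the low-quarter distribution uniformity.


Approach: apply the low-quarter distribution uniformity, DU = (mean of lowest quarter of readings / overall mean)*100.
sorted lowest 2 of 8: [15.2, 15.5] -> mean = 15.350 mm
overall mean = 17.175 mm
DU = (15.350/17.175)*100 = 89.4 %
Therefore the distribution uniformity DU = 89.4 %.


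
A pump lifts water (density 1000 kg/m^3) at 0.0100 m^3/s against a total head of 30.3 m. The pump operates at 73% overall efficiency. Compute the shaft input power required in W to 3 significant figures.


Approach: apply hydraulic power then efficiency conversion, P = rho*g*Q*H; P_in = P/eta.
Step 1 — hydraulic power (P = rho*g*Q*H):
  P = 1000 * 9.81 * 0.0100 * 30.3 = 2972.4 W
Step 2 — input power: P_in = P/eta = 2972.4 / 0.73 = 4070 W
Therefore the shaft input power required = 4070 W.


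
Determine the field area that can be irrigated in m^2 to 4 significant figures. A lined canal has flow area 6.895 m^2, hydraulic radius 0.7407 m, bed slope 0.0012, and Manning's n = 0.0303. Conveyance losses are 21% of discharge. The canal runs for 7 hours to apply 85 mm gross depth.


Approach: apply Manning's equation with a conveyance and depth budget, Q = (1/n)*A*R^(2/3)*S^(1/2); Q_field = Q*(1-loss); Area = Q_field*t/(d/1000).
Step 1 — canal discharge (Manning's equation):
  Q = (1/0.0303) * 6.895 * 0.7407^(2/3) * 0.0012^(1/2) = 6.45323 m^3/s
Step 2 — delivered flow: Q_field = 6.45323*(1 - 21/100) = 5.09805 m^3/s
Step 3 — volume delivered: V = 5.09805 * 7*3600 = 128471 m^3
Step 4 — area served: A = V / (depth/1000) = 128471 / 0.085 = 1511000 m^2
Therefore the field area that can be irrigated = 1511000 m^2.


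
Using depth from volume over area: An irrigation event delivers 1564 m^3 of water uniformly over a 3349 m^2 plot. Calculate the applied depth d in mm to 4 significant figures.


Approach: apply depth from volume over area, d = (V/A)*1000.
d = (1564 / 3349) * 1000 = 467.0 mm
Therefore the applied depth d = 467.0 mm.


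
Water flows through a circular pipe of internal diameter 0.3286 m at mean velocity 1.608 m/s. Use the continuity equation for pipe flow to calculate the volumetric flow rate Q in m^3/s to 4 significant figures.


Approach: apply the continuity equation for pipe flow, Q = A * v with A = pi*(D/2)^2.
A = pi*(0.3286/2)^2 = 0.0848057 m^2
Q = 0.0848057 * 1.608 = 0.1364 m^3/s
Therefore the volumetric flow rate Q = 0.1364 m^3/s.


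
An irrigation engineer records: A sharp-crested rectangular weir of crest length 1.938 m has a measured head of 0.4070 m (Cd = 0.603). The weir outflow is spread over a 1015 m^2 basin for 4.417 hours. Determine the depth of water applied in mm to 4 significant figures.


Approach: apply the rectangular weir equation with a volume-to-depth conversion, Q = (2/3)*Cd*L*sqrt(2g)*H^1.5; d = Q*t/A * 1000.
Step 1 — weir discharge:
  Q = (2/3)*0.603*1.938*sqrt(2*9.81)*0.4070^1.5 = 0.896027 m^3/s
Step 2 — volume: V = 0.896027 * 4.417*3600 = 14247.9 m^3
Step 3 — depth: d = V/A * 1000 = 14247.9/1015 * 1000 = 14040 mm
Therefore the depth of water applied = 14040 mm.


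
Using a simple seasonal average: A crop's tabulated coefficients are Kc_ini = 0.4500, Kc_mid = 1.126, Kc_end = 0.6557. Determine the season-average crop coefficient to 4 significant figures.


Approach: apply a simple seasonal average, Kc_avg = (Kc_ini + Kc_mid + Kc_end)/3.
Kc_avg = (0.4500 + 1.126 + 0.6557)/3 = 0.7439
Therefore the season-average crop coefficient = 0.7439.
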